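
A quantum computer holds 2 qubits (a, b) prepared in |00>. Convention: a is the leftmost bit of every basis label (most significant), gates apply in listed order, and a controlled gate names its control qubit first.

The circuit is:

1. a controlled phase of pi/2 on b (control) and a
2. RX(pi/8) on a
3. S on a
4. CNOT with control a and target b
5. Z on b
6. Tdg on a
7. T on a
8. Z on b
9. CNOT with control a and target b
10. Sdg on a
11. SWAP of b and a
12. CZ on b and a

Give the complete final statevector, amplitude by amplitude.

The final amplitudes are cos(pi/16) on |00>, -I*sin(pi/16) on |01>, 0 on |10>, 0 on |11>. Key observation: the block from step 3 through step 10 cancels to the identity and can be dropped.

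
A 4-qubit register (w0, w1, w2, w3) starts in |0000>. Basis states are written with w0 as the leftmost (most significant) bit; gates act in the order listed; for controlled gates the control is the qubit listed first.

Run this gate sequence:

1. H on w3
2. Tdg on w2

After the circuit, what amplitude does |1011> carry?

|1011> carries amplitude 0 in the final state.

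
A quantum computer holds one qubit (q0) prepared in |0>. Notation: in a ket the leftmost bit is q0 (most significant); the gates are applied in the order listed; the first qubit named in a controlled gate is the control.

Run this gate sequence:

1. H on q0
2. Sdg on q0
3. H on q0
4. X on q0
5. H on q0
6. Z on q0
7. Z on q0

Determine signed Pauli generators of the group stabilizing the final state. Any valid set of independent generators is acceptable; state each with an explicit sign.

The stabilizer group can be generated by +Y, among other valid generating sets.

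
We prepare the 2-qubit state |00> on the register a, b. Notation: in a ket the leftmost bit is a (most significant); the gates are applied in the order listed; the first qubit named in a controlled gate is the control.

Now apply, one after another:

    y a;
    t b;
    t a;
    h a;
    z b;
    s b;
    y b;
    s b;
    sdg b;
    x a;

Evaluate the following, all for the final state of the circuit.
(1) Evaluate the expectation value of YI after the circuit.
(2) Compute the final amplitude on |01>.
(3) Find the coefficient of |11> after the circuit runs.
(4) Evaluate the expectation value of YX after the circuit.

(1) The expectation value of YI is 0.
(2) The amplitude on |01> is sqrt(2)*exp(I*pi/4)/2.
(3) |11> carries amplitude -sqrt(2)*exp(I*pi/4)/2 in the final state.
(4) The observable YX averages to 0.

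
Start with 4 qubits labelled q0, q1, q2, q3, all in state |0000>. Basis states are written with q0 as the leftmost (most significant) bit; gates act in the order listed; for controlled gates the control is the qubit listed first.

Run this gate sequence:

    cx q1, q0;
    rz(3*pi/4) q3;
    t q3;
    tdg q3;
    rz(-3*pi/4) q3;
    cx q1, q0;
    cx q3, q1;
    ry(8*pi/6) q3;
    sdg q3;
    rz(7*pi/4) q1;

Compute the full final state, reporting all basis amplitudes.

The resulting statevector has amplitude exp(I*pi/8)/2 on |0000>, sqrt(3)*exp(5*I*pi/8)/2 on |0001>, and 0 on every other basis state. Key observation: steps 1-6 multiply out to the identity, so the circuit reduces to the remaining gates.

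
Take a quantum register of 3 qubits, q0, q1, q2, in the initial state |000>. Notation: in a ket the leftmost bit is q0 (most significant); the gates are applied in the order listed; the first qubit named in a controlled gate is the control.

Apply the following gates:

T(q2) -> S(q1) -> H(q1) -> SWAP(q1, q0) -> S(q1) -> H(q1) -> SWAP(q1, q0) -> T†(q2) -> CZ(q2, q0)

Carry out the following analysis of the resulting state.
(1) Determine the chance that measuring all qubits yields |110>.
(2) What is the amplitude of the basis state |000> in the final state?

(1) Outcome |110> occurs with probability 1/4.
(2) The amplitude on |000> is 1/2.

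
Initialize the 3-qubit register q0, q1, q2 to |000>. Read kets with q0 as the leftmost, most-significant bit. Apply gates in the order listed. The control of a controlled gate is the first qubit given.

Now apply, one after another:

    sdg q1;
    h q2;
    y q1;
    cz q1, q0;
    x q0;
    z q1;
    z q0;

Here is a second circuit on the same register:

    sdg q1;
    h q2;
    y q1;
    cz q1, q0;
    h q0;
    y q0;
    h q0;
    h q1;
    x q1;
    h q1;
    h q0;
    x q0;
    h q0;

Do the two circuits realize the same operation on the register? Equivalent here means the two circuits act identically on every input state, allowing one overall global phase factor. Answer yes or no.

No: there is an input state on which the two circuits produce genuinely different outputs (not merely differing by a phase).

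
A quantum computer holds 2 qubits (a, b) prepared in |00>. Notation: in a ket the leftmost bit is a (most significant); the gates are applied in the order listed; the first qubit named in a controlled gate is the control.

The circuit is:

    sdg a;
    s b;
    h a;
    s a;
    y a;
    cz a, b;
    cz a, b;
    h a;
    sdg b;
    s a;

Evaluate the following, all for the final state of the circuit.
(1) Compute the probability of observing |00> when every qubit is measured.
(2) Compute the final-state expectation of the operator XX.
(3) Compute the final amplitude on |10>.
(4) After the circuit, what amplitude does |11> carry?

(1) A full measurement returns |00> with probability 1/2.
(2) The observable XX averages to 0.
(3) The amplitude on |10> is 1/2 + I/2.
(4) The amplitude on |11> is 0.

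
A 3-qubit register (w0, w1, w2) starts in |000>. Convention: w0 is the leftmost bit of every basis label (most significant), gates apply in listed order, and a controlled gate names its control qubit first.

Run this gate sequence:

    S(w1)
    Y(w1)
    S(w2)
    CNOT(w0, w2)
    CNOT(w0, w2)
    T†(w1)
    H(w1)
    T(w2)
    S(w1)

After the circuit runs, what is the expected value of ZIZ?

The observable ZIZ averages to 1.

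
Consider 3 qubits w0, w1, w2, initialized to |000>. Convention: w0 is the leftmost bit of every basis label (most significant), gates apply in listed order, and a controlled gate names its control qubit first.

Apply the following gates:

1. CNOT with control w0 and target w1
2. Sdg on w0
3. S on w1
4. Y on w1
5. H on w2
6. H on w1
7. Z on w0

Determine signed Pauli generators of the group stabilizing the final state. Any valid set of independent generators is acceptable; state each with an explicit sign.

The final state is stabilized by the group generated by -IXI, +IIX, +ZII; other independent generating sets are equally valid.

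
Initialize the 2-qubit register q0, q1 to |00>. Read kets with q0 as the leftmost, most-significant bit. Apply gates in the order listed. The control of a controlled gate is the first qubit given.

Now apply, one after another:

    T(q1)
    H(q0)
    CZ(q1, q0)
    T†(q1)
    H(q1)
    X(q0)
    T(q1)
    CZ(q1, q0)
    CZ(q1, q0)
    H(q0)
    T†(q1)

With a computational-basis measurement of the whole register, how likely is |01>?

The probability of measuring |01> is 1/2.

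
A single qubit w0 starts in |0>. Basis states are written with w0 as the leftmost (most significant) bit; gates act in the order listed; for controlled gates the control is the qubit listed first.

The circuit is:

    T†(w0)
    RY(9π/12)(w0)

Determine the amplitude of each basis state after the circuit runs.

After the circuit, the state carries amplitude sqrt(2 - sqrt(2))/2 on |0>, sqrt(sqrt(2) + 2)/2 on |1>.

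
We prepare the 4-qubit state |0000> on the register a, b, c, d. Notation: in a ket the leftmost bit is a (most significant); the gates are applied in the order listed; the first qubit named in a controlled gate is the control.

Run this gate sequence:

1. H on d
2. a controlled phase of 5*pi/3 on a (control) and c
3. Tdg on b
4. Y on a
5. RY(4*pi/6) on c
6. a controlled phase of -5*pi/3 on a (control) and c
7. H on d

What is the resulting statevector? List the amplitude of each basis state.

The final amplitudes are I/2 on |1000>, sqrt(3)*exp(5*I*pi/6)/2 on |1010>, and 0 on every other basis state.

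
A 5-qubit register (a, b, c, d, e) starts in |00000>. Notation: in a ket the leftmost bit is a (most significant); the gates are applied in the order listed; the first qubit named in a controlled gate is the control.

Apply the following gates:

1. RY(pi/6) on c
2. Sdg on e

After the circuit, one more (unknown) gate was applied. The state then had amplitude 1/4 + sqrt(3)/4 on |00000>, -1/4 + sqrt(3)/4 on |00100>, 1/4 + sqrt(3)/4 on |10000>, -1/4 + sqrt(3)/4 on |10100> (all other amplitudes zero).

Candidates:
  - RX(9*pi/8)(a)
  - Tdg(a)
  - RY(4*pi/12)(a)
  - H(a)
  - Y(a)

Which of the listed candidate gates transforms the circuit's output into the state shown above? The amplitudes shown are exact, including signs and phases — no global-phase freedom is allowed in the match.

The unique candidate consistent with the amplitudes is H(a).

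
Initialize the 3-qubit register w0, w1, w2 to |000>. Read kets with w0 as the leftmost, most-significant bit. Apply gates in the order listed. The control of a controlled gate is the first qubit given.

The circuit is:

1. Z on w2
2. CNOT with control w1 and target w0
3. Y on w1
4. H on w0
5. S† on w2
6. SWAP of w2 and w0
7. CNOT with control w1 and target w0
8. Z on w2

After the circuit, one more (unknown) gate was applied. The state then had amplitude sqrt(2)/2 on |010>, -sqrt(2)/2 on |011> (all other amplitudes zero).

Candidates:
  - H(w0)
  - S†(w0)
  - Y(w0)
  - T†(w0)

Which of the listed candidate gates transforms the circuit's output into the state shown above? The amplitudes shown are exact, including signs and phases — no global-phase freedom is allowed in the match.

The unique candidate consistent with the amplitudes is Y(w0).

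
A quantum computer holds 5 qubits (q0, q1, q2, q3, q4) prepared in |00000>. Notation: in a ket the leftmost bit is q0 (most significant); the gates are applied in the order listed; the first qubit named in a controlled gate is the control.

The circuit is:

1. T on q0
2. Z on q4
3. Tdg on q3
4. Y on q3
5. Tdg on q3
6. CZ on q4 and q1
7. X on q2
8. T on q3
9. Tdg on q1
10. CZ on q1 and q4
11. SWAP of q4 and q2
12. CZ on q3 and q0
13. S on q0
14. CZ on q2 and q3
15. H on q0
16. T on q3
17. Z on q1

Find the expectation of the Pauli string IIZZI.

The observable IIZZI averages to -1.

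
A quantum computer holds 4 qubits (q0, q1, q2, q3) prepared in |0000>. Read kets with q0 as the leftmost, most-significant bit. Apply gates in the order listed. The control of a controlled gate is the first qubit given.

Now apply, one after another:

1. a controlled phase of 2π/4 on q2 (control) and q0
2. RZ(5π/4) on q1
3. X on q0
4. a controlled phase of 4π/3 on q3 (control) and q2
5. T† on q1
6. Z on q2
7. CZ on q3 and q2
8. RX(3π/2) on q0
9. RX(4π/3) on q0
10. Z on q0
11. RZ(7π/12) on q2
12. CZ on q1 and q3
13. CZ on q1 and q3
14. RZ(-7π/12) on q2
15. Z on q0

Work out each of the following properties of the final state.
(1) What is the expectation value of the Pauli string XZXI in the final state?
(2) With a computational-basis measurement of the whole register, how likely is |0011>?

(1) The observable XZXI averages to 0. Key observation: the block from step 10 through step 15 cancels to the identity and can be dropped.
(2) The probability of measuring |0011> is 0.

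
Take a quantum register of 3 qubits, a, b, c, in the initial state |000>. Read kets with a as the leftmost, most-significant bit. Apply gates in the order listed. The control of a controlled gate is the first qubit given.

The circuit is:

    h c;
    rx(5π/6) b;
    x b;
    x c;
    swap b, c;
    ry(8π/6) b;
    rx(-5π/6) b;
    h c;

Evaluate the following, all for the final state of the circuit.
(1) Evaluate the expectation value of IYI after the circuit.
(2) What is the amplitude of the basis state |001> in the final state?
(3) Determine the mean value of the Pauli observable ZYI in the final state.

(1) In the final state, IYI has expectation sqrt(3)/4.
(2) The final state's coefficient on |001> equals sqrt(3)/8 + I/8.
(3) The observable ZYI averages to sqrt(3)/4.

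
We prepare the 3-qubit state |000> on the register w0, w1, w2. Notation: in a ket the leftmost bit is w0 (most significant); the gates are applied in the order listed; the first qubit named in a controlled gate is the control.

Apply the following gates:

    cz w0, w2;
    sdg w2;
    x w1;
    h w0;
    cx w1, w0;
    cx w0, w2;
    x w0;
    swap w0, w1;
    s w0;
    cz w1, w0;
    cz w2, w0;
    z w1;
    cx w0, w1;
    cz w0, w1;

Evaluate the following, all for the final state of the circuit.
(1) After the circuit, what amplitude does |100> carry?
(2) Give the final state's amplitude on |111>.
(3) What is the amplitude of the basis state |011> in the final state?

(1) |100> carries amplitude sqrt(2)*I/2 in the final state.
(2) The final state's coefficient on |111> equals sqrt(2)*I/2.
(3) The amplitude on |011> is 0.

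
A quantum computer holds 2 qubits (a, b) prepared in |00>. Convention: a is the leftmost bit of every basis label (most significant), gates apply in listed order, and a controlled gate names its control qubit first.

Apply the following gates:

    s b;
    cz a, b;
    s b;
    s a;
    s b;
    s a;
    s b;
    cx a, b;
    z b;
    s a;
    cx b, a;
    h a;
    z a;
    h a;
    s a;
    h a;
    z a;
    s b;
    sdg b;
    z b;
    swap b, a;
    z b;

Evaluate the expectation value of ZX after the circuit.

In the final state, ZX has expectation -1.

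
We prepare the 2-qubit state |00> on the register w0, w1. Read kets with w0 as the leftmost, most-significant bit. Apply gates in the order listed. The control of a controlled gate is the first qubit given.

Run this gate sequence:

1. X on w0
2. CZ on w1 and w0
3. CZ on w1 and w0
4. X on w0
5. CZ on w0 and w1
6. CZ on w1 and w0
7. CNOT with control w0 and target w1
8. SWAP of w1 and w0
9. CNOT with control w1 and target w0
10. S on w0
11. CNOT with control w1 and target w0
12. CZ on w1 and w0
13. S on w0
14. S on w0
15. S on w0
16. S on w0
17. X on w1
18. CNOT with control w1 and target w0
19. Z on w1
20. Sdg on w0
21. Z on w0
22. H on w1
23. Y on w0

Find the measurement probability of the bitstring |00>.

The probability of measuring |00> is 1/2. Key observation: the block from step 1 through step 4 cancels to the identity and can be dropped.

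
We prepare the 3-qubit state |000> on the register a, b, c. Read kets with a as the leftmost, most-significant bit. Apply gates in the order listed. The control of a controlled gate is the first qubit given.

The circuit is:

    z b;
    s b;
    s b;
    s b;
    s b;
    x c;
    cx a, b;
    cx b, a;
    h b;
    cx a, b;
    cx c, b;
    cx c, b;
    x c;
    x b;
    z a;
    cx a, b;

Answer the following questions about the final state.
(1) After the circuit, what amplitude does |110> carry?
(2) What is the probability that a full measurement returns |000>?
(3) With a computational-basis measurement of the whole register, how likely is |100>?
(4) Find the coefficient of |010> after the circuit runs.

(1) |110> carries amplitude 0 in the final state. Key observation: steps 2-5 multiply out to the identity, so the circuit reduces to the remaining gates.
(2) A full measurement returns |000> with probability 1/2.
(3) A full measurement returns |100> with probability 0.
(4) The final state's coefficient on |010> equals sqrt(2)/2.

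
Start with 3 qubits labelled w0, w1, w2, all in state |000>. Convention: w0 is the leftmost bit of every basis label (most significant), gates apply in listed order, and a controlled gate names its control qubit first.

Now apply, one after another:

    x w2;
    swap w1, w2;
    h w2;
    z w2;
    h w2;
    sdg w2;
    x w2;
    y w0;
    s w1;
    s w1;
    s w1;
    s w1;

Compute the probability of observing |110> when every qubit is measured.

A full measurement returns |110> with probability 1. Key observation: the block from step 9 through step 12 cancels to the identity and can be dropped.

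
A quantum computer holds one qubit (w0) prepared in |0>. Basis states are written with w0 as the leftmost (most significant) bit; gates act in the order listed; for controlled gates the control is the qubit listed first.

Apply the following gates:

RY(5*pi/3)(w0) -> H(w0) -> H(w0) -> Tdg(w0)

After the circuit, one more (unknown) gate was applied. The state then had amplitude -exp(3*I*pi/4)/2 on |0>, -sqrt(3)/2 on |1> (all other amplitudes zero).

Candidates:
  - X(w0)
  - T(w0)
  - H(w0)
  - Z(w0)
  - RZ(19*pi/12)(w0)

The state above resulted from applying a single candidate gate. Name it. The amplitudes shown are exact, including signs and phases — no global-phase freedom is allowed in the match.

It was X(w0) that produced the state shown.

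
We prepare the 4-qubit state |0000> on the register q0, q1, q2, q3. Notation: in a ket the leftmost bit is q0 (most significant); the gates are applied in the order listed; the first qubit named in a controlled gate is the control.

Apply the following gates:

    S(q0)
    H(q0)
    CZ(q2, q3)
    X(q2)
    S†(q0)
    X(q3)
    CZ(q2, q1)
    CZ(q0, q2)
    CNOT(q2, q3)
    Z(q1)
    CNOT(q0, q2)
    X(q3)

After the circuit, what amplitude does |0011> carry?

The amplitude on |0011> is sqrt(2)/2.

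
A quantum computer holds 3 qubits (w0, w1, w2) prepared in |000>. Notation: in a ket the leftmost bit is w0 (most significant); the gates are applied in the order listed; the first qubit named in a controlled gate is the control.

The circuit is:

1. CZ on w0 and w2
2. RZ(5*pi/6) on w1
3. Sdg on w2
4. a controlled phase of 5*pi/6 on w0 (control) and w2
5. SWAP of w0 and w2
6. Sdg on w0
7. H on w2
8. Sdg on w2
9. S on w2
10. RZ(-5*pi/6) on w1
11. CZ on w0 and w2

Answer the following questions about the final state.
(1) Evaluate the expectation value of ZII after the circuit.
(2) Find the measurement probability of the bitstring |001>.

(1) The observable ZII averages to 1.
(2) A full measurement returns |001> with probability 1/2.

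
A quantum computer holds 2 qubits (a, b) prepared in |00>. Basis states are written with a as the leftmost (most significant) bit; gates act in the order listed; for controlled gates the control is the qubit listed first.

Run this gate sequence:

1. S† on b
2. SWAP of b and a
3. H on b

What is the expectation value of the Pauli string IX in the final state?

The observable IX averages to 1.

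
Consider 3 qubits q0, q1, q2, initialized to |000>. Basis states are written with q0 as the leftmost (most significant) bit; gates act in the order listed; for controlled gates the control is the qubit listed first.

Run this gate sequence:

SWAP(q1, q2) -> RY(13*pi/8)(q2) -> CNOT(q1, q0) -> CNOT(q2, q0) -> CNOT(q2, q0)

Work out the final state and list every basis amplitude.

The final amplitudes are -cos(3*pi/16) on |000>, sin(3*pi/16) on |001>, and 0 on every other basis state. Key observation: steps 4-5 multiply out to the identity, so the circuit reduces to the remaining gates.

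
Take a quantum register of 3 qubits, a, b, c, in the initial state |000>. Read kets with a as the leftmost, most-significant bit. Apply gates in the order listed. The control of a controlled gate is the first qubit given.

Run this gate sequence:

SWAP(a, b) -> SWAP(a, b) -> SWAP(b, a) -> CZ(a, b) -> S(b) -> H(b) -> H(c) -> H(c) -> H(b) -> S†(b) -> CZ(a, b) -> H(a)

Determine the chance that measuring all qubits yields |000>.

Outcome |000> occurs with probability 1/2. Key observation: steps 4-11 multiply out to the identity, so the circuit reduces to the remaining gates.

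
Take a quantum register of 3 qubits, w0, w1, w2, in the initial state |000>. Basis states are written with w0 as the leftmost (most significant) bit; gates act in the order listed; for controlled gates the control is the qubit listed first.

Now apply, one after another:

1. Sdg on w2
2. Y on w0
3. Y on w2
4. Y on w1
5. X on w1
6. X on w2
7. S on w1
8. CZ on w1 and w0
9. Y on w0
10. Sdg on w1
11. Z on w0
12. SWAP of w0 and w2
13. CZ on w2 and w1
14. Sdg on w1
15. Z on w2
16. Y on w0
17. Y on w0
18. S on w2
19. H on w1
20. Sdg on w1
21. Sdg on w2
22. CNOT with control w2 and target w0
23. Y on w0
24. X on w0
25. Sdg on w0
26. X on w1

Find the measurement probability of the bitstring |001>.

A full measurement returns |001> with probability 0.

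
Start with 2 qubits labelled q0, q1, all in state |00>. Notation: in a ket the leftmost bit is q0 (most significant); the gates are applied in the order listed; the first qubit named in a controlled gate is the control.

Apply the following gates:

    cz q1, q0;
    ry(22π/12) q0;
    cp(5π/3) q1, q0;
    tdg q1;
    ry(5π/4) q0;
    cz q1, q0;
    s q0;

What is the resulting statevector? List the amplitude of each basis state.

The resulting statevector has amplitude -sqrt(6*sqrt(2) + 12)/8 + sqrt(4 - 2*sqrt(2))/8 + sqrt(12 - 6*sqrt(2))/8 + sqrt(2*sqrt(2) + 4)/8 on |00>, 0 on |01>, I*(-sqrt(6*sqrt(2) + 12)/8 - sqrt(2*sqrt(2) + 4)/8 - sqrt(12 - 6*sqrt(2))/8 + sqrt(4 - 2*sqrt(2))/8) on |10>, 0 on |11>.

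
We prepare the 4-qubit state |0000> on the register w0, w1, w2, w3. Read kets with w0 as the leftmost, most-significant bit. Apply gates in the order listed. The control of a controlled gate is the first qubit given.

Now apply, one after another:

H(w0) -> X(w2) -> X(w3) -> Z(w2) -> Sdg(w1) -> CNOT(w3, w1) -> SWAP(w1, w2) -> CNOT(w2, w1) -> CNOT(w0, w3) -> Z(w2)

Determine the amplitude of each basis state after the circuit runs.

After the circuit, the state carries amplitude sqrt(2)/2 on |0011>, sqrt(2)/2 on |1010>, and 0 on every other basis state.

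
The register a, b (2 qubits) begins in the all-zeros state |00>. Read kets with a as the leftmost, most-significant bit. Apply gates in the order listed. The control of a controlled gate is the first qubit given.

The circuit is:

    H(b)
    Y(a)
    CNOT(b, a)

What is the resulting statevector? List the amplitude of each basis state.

The final amplitudes are 0 on |00>, sqrt(2)*I/2 on |01>, sqrt(2)*I/2 on |10>, 0 on |11>.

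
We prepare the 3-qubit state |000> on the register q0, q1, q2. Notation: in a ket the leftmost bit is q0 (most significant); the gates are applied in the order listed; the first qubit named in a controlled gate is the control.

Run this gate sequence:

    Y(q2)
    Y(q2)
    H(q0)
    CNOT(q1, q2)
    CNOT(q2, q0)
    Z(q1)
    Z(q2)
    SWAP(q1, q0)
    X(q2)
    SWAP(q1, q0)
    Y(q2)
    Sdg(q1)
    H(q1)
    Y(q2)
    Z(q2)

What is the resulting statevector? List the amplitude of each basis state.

The resulting statevector has amplitude 0 on |000>, -1/2 on |001>, 0 on |010>, -1/2 on |011>, 0 on |100>, -1/2 on |101>, 0 on |110>, -1/2 on |111>.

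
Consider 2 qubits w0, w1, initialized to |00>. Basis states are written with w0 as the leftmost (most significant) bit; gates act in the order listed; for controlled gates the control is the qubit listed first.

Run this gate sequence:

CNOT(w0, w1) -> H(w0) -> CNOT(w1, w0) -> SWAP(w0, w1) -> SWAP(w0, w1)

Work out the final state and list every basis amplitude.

The final amplitudes are sqrt(2)/2 on |00>, 0 on |01>, sqrt(2)/2 on |10>, 0 on |11>.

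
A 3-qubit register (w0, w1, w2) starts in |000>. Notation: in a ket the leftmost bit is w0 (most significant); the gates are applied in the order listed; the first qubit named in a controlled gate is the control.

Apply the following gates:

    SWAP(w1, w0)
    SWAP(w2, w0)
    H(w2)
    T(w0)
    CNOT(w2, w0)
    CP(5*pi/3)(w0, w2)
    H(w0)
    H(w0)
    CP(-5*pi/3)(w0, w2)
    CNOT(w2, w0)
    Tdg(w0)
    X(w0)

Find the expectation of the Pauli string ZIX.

In the final state, ZIX has expectation -1. Key observation: the block from step 4 through step 11 cancels to the identity and can be dropped.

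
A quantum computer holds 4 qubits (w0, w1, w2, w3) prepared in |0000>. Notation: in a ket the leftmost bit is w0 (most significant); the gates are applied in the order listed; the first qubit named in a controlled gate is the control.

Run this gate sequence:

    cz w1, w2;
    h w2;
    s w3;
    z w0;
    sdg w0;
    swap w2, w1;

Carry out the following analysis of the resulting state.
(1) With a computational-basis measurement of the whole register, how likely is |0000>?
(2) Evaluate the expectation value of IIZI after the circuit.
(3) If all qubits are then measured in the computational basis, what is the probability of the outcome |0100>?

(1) A full measurement returns |0000> with probability 1/2.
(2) In the final state, IIZI has expectation 1.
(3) A full measurement returns |0100> with probability 1/2.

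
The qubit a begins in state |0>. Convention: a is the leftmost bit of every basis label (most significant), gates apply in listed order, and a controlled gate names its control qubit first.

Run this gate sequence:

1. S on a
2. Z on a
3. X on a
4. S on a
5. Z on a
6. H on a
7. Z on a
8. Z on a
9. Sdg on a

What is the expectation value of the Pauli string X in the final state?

The observable X averages to 0.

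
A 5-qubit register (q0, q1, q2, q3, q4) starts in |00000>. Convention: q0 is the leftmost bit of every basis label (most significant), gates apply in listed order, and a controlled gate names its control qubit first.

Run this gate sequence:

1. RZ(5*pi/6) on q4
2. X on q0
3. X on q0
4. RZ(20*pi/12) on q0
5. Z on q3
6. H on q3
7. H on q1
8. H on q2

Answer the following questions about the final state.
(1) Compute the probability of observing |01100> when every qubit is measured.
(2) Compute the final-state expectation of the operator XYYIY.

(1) A full measurement returns |01100> with probability 1/8.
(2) In the final state, XYYIY has expectation 0.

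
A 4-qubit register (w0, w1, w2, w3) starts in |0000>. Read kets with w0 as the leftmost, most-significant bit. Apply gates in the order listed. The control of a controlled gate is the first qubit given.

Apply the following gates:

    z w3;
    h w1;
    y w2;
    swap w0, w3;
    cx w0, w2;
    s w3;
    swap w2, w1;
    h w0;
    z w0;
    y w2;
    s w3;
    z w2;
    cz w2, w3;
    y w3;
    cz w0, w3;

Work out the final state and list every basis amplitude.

The resulting statevector has amplitude I/2 on |0101>, I/2 on |0111>, I/2 on |1101>, I/2 on |1111>, and 0 on every other basis state.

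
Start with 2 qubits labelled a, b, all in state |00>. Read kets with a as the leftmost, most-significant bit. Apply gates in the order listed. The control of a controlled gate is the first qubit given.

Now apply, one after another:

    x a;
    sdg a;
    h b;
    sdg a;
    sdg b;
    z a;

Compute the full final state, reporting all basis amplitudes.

The final amplitudes are 0 on |00>, 0 on |01>, sqrt(2)/2 on |10>, -sqrt(2)*I/2 on |11>.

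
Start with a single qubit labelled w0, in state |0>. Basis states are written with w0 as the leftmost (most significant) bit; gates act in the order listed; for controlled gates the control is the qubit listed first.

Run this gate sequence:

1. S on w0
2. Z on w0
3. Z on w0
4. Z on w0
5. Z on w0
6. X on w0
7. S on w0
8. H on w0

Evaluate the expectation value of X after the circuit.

The expectation value of X is -1.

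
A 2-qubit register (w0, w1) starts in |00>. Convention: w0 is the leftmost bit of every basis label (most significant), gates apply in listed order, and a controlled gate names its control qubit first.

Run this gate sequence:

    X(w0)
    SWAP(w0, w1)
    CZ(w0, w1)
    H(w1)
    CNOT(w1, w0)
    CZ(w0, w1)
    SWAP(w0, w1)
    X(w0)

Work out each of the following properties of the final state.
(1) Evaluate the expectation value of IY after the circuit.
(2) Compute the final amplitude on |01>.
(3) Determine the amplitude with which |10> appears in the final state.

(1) The observable IY averages to 0.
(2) The amplitude on |01> is sqrt(2)/2.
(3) |10> carries amplitude sqrt(2)/2 in the final state.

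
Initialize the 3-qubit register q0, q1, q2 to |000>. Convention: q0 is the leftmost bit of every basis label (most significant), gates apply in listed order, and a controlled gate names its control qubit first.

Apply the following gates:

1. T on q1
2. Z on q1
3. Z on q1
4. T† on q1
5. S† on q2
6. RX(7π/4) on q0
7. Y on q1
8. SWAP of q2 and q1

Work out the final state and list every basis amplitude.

The final amplitudes are -I*sqrt(sqrt(2) + 2)/2 on |001>, sqrt(2 - sqrt(2))/2 on |101>, and 0 on every other basis state. Key observation: the block from step 1 through step 4 cancels to the identity and can be dropped.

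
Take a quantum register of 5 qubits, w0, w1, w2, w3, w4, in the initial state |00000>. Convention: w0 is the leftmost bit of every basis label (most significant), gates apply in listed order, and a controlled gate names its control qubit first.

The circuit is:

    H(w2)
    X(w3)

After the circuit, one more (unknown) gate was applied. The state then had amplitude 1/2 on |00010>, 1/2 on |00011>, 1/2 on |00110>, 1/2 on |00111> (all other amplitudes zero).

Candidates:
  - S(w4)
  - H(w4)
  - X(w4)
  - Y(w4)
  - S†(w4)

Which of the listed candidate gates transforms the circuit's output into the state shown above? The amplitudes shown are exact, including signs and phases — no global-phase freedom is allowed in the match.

It was H(w4) that produced the state shown.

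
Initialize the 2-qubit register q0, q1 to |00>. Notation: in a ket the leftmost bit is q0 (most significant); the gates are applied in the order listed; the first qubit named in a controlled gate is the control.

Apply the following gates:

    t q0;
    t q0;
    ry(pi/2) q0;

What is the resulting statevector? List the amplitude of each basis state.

After the circuit, the state carries amplitude sqrt(2)/2 on |00>, 0 on |01>, sqrt(2)/2 on |10>, 0 on |11>.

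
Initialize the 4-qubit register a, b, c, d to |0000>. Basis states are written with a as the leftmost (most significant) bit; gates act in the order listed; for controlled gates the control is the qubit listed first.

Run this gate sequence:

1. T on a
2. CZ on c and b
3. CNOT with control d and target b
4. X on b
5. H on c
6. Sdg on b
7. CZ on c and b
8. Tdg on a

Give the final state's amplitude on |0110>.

The amplitude on |0110> is sqrt(2)*I/2.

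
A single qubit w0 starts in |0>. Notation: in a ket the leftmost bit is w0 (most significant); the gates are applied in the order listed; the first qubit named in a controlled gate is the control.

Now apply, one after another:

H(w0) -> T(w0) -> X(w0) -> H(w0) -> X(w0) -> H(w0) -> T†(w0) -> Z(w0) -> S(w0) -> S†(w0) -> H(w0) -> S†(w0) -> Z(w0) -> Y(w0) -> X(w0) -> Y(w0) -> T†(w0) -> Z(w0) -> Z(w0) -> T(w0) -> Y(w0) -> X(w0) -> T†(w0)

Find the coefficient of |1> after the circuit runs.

The amplitude on |1> is 1/2 + I/2. Key observation: gates 15-22 undo each other exactly, leaving only the rest of the circuit to track.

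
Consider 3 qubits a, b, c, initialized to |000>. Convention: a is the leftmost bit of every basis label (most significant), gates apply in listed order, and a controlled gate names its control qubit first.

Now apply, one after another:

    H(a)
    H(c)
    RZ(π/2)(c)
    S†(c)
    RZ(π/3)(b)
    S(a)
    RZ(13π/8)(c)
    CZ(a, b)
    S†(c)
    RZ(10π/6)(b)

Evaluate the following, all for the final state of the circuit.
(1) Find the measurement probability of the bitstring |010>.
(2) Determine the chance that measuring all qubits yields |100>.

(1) Outcome |010> occurs with probability 0.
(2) The probability of measuring |100> is 1/4.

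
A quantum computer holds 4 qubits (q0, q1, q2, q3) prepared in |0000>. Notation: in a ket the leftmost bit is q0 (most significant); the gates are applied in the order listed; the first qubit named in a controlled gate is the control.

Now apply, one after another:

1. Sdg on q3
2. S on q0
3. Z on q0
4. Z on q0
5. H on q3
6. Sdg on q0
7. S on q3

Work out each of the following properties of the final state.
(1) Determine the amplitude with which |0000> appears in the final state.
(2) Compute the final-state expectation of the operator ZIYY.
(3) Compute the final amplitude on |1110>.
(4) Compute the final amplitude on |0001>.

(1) |0000> carries amplitude sqrt(2)/2 in the final state.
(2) The expectation value of ZIYY is 0.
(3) The amplitude on |1110> is 0.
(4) The amplitude on |0001> is sqrt(2)*I/2.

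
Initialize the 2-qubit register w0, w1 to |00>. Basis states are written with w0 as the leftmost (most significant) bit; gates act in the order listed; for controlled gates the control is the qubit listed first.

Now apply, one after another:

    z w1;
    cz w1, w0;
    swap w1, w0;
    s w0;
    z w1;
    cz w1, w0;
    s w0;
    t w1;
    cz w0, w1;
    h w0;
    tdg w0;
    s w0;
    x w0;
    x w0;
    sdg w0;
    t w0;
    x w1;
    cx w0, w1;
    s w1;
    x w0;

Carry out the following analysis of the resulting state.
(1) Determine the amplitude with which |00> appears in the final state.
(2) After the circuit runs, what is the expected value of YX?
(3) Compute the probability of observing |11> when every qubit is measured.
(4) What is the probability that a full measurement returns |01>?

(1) The final state's coefficient on |00> equals sqrt(2)/2.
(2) The expectation value of YX is 1.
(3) Outcome |11> occurs with probability 1/2.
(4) The probability of measuring |01> is 0.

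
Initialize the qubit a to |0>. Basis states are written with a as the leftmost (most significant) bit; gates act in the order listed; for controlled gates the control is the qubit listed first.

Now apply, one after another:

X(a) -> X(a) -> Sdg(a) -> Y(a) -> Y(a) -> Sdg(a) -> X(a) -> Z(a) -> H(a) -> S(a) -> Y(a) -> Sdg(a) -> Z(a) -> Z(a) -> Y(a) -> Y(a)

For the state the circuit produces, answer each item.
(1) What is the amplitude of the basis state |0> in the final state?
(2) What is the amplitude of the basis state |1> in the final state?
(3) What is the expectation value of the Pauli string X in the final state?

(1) The final state's coefficient on |0> equals sqrt(2)/2.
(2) |1> carries amplitude -sqrt(2)/2 in the final state.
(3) In the final state, X has expectation -1.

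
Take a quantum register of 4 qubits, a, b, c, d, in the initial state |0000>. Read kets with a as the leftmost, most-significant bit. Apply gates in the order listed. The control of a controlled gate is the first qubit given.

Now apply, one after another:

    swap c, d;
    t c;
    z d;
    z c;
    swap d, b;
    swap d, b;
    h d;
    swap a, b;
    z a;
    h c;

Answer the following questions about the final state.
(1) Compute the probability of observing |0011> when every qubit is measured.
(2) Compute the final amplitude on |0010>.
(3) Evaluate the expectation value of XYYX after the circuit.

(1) The probability of measuring |0011> is 1/4. Key observation: gates 5-6 undo each other exactly, leaving only the rest of the circuit to track.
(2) The amplitude on |0010> is 1/2.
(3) In the final state, XYYX has expectation 0.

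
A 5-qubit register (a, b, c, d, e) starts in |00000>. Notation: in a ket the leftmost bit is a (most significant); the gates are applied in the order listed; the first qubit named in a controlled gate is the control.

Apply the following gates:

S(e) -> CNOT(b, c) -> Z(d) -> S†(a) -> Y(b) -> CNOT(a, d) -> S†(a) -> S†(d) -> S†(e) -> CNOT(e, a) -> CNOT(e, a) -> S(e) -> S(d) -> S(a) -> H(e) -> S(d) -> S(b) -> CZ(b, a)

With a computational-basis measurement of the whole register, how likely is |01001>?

Outcome |01001> occurs with probability 1/2. Key observation: the block from step 7 through step 14 cancels to the identity and can be dropped.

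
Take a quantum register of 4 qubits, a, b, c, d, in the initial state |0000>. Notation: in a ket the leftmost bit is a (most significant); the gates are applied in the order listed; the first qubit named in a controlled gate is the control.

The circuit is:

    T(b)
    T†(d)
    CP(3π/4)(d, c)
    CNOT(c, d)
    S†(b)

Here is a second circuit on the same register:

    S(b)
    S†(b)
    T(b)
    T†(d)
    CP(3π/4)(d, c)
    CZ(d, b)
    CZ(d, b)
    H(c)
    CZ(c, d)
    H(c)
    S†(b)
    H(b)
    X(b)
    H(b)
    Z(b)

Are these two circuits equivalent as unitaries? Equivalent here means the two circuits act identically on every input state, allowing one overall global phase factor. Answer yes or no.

No, they are not equivalent — no single phase factor reconciles the two unitaries.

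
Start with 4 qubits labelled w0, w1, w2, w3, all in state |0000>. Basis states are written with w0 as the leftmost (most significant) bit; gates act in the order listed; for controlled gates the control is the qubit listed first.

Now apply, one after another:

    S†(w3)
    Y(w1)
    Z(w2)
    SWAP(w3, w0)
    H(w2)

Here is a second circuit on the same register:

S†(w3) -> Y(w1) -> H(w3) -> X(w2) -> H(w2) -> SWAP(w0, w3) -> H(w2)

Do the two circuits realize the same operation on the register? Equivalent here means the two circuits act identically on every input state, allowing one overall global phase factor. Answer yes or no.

No: there is an input state on which the two circuits produce genuinely different outputs (not merely differing by a phase).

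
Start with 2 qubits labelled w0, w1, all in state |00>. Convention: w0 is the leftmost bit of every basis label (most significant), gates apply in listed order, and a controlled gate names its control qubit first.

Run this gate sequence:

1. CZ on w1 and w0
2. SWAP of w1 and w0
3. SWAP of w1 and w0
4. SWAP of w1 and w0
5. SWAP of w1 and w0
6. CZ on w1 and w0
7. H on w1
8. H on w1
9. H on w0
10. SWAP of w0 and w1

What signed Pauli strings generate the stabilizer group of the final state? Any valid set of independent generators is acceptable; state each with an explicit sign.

One valid set of independent stabilizer generators is +IX, +ZI (any independent generating set of the same group is equally correct). Key observation: the block from step 1 through step 6 cancels to the identity and can be dropped.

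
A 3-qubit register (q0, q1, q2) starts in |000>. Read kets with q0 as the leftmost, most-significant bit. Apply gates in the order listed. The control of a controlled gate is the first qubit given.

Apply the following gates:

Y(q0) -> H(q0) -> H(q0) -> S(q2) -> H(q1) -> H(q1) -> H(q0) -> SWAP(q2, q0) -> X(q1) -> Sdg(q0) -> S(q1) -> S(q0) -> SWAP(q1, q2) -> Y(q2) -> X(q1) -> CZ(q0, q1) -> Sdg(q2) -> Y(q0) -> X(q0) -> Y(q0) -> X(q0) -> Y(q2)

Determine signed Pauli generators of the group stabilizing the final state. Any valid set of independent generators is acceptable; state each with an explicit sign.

The stabilizer group can be generated by -IXI, +ZII, -IIZ, among other valid generating sets. Key observation: steps 2-3 multiply out to the identity, so the circuit reduces to the remaining gates.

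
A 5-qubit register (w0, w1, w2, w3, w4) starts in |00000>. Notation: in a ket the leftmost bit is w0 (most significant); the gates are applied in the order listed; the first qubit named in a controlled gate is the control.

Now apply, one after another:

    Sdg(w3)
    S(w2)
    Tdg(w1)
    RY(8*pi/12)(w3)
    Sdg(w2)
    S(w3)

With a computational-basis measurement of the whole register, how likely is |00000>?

Outcome |00000> occurs with probability 1/4.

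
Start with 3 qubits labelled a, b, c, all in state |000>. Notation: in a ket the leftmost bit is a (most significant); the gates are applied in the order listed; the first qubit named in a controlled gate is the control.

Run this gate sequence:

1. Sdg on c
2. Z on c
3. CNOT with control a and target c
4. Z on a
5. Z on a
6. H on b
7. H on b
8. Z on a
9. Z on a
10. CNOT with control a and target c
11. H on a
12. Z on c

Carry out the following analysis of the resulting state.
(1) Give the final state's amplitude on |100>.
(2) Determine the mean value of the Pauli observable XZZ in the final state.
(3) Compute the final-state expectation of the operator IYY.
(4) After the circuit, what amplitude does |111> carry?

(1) The amplitude on |100> is sqrt(2)/2. Key observation: gates 3-10 undo each other exactly, leaving only the rest of the circuit to track.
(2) The observable XZZ averages to 1.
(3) The observable IYY averages to 0.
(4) The final state's coefficient on |111> equals 0.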